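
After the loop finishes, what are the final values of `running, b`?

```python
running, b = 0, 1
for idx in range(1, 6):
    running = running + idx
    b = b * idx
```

Let's trace through this code step by step.

Initialize: running = 0
Initialize: b = 1
Entering loop: for idx in range(1, 6):
After iteration 1: idx = 1, running = 1, b = 1
After iteration 2: idx = 2, running = 3, b = 2
After iteration 3: idx = 3, running = 6, b = 6
After iteration 4: idx = 4, running = 10, b = 24
After iteration 5: idx = 5, running = 15, b = 120
Loop ends.

Final answer: 15, 120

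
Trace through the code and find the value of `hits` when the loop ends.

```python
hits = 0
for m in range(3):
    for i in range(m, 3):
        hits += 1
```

Let's trace through this code step by step.

Initialize: hits = 0
Entering loop: for m in range(3):
After iteration 1: m = 0, hits = 3
After iteration 2: m = 1, hits = 5
After iteration 3: m = 2, hits = 6
Loop ends.

Final answer: 6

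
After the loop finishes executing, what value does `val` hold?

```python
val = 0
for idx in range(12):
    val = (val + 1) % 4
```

Let's trace through this code step by step.

Initialize: val = 0
Entering loop: for idx in range(12):
After iteration 1: idx = 0, val = 1
After iteration 2: idx = 1, val = 2
After iteration 3: idx = 2, val = 3
After iteration 4: idx = 3, val = 0
After iteration 5: idx = 4, val = 1
After iteration 6: idx = 5, val = 2
After iteration 7: idx = 6, val = 3
After iteration 8: idx = 7, val = 0
After iteration 9: idx = 8, val = 1
After iteration 10: idx = 9, val = 2
After iteration 11: idx = 10, val = 3
After iteration 12: idx = 11, val = 0
Loop ends.

Final answer: 0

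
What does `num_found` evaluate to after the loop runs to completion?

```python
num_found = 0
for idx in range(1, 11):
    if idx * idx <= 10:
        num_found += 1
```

Let's trace through this code step by step.

Initialize: num_found = 0
Entering loop: for idx in range(1, 11):
After iteration 1: idx = 1, num_found = 1
After iteration 2: idx = 2, num_found = 2
After iteration 3: idx = 3, num_found = 3
After iteration 4: idx = 4, num_found = 3
After iteration 5: idx = 5, num_found = 3
After iteration 6: idx = 6, num_found = 3
After iteration 7: idx = 7, num_found = 3
After iteration 8: idx = 8, num_found = 3
After iteration 9: idx = 9, num_found = 3
After iteration 10: idx = 10, num_found = 3
Loop ends.

Final answer: 3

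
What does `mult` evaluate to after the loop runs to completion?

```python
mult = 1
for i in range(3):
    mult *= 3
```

Let's trace through this code step by step.

Initialize: mult = 1
Entering loop: for i in range(3):
After iteration 1: i = 0, mult = 3
After iteration 2: i = 1, mult = 9
After iteration 3: i = 2, mult = 27
Loop ends.

Final answer: 27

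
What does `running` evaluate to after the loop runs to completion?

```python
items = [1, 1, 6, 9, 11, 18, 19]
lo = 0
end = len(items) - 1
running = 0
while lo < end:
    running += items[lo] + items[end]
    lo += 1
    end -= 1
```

Let's trace through this code step by step.

Initialize: items = [1, 1, 6, 9, 11, 18, 19]
Initialize: lo = 0
Initialize: end = 6
Initialize: running = 0
Entering loop: while lo < end:
After iteration 1: lo = 1, end = 5, running = 20
After iteration 2: lo = 2, end = 4, running = 39
After iteration 3: lo = 3, end = 3, running = 56
Loop ends.

Final answer: 56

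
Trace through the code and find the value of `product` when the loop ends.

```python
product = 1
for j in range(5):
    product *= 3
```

Let's trace through this code step by step.

Initialize: product = 1
Entering loop: for j in range(5):
After iteration 1: j = 0, product = 3
After iteration 2: j = 1, product = 9
After iteration 3: j = 2, product = 27
After iteration 4: j = 3, product = 81
After iteration 5: j = 4, product = 243
Loop ends.

Final answer: 243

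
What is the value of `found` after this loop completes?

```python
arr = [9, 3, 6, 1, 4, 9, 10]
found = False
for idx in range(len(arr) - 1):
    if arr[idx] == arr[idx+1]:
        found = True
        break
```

Let's trace through this code step by step.

Initialize: arr = [9, 3, 6, 1, 4, 9, 10]
Initialize: found = False
Entering loop: for idx in range(len(arr) - 1):
After iteration 1: idx = 0, found = False
After iteration 2: idx = 1, found = False
After iteration 3: idx = 2, found = False
After iteration 4: idx = 3, found = False
After iteration 5: idx = 4, found = False
After iteration 6: idx = 5, found = False
Loop ends.

Final answer: False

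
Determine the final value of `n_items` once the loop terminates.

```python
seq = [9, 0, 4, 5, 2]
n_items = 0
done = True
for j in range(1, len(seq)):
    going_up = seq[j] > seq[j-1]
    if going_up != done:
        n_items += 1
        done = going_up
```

Let's trace through this code step by step.

Initialize: seq = [9, 0, 4, 5, 2]
Initialize: n_items = 0
Initialize: done = True
Entering loop: for j in range(1, len(seq)):
After iteration 1: j = 1, n_items = 1, done = False, going_up = False
After iteration 2: j = 2, n_items = 2, done = True, going_up = True
After iteration 3: j = 3, n_items = 2, done = True, going_up = True
After iteration 4: j = 4, n_items = 3, done = False, going_up = False
Loop ends.

Final answer: 3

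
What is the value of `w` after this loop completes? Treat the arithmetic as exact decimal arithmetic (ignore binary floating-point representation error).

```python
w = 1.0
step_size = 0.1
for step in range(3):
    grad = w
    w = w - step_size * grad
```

Let's trace through this code step by step.

Initialize: w = 1.0
Initialize: step_size = 0.1
Entering loop: for step in range(3):
After iteration 1: step = 0, w = 0.9, grad = 1.0
After iteration 2: step = 1, w = 0.81, grad = 0.9
After iteration 3: step = 2, w = 0.729, grad = 0.81
Loop ends.

Final answer: 0.729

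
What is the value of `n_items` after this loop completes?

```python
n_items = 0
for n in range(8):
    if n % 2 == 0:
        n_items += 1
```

Let's trace through this code step by step.

Initialize: n_items = 0
Entering loop: for n in range(8):
After iteration 1: n = 0, n_items = 1
After iteration 2: n = 1, n_items = 1
After iteration 3: n = 2, n_items = 2
After iteration 4: n = 3, n_items = 2
After iteration 5: n = 4, n_items = 3
After iteration 6: n = 5, n_items = 3
After iteration 7: n = 6, n_items = 4
After iteration 8: n = 7, n_items = 4
Loop ends.

Final answer: 4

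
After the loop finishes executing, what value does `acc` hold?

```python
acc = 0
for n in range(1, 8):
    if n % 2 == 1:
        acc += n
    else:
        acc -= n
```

Let's trace through this code step by step.

Initialize: acc = 0
Entering loop: for n in range(1, 8):
After iteration 1: n = 1, acc = 1
After iteration 2: n = 2, acc = -1
After iteration 3: n = 3, acc = 2
After iteration 4: n = 4, acc = -2
After iteration 5: n = 5, acc = 3
After iteration 6: n = 6, acc = -3
After iteration 7: n = 7, acc = 4
Loop ends.

Final answer: 4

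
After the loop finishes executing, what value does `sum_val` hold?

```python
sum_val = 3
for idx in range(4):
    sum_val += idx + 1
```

Let's trace through this code step by step.

Initialize: sum_val = 3
Entering loop: for idx in range(4):
After iteration 1: idx = 0, sum_val = 4
After iteration 2: idx = 1, sum_val = 6
After iteration 3: idx = 2, sum_val = 9
After iteration 4: idx = 3, sum_val = 13
Loop ends.

Final answer: 13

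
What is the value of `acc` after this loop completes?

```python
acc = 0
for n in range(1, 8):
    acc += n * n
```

Let's trace through this code step by step.

Initialize: acc = 0
Entering loop: for n in range(1, 8):
After iteration 1: n = 1, acc = 1
After iteration 2: n = 2, acc = 5
After iteration 3: n = 3, acc = 14
After iteration 4: n = 4, acc = 30
After iteration 5: n = 5, acc = 55
After iteration 6: n = 6, acc = 91
After iteration 7: n = 7, acc = 140
Loop ends.

Final answer: 140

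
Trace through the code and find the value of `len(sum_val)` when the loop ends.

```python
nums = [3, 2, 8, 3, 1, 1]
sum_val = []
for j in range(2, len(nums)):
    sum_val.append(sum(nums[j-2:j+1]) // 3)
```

Let's trace through this code step by step.

Initialize: nums = [3, 2, 8, 3, 1, 1]
Initialize: sum_val = []
Entering loop: for j in range(2, len(nums)):
After iteration 1: j = 2, sum_val = [4]
After iteration 2: j = 3, sum_val = [4, 4]
After iteration 3: j = 4, sum_val = [4, 4, 4]
After iteration 4: j = 5, sum_val = [4, 4, 4, 1]
Loop ends.
len(sum_val) = 4

Final answer: 4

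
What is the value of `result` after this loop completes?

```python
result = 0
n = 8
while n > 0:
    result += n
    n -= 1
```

Let's trace through this code step by step.

Initialize: result = 0
Initialize: n = 8
Entering loop: while n > 0:
After iteration 1: result = 8, n = 7
After iteration 2: result = 15, n = 6
After iteration 3: result = 21, n = 5
After iteration 4: result = 26, n = 4
After iteration 5: result = 30, n = 3
After iteration 6: result = 33, n = 2
After iteration 7: result = 35, n = 1
After iteration 8: result = 36, n = 0
Loop ends.

Final answer: 36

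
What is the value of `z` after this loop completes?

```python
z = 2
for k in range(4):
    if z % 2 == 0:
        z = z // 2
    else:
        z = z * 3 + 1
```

Let's trace through this code step by step.

Initialize: z = 2
Entering loop: for k in range(4):
After iteration 1: k = 0, z = 1
After iteration 2: k = 1, z = 4
After iteration 3: k = 2, z = 2
After iteration 4: k = 3, z = 1
Loop ends.

Final answer: 1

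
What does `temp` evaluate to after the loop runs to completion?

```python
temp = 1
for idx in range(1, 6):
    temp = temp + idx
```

Let's trace through this code step by step.

Initialize: temp = 1
Entering loop: for idx in range(1, 6):
After iteration 1: idx = 1, temp = 2
After iteration 2: idx = 2, temp = 4
After iteration 3: idx = 3, temp = 7
After iteration 4: idx = 4, temp = 11
After iteration 5: idx = 5, temp = 16
Loop ends.

Final answer: 16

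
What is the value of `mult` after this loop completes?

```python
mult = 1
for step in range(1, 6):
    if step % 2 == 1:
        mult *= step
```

Let's trace through this code step by step.

Initialize: mult = 1
Entering loop: for step in range(1, 6):
After iteration 1: step = 1, mult = 1
After iteration 2: step = 2, mult = 1
After iteration 3: step = 3, mult = 3
After iteration 4: step = 4, mult = 3
After iteration 5: step = 5, mult = 15
Loop ends.

Final answer: 15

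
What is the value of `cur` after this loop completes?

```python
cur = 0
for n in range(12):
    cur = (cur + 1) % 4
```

Let's trace through this code step by step.

Initialize: cur = 0
Entering loop: for n in range(12):
After iteration 1: n = 0, cur = 1
After iteration 2: n = 1, cur = 2
After iteration 3: n = 2, cur = 3
After iteration 4: n = 3, cur = 0
After iteration 5: n = 4, cur = 1
After iteration 6: n = 5, cur = 2
After iteration 7: n = 6, cur = 3
After iteration 8: n = 7, cur = 0
After iteration 9: n = 8, cur = 1
After iteration 10: n = 9, cur = 2
After iteration 11: n = 10, cur = 3
After iteration 12: n = 11, cur = 0
Loop ends.

Final answer: 0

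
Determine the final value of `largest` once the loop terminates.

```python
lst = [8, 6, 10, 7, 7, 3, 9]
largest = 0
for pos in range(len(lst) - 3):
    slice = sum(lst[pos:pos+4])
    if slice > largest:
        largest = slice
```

Let's trace through this code step by step.

Initialize: lst = [8, 6, 10, 7, 7, 3, 9]
Initialize: largest = 0
Entering loop: for pos in range(len(lst) - 3):
After iteration 1: pos = 0, largest = 31, slice = 31
After iteration 2: pos = 1, largest = 31, slice = 30
After iteration 3: pos = 2, largest = 31, slice = 27
After iteration 4: pos = 3, largest = 31, slice = 26
Loop ends.

Final answer: 31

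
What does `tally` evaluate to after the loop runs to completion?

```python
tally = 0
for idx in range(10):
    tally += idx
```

Let's trace through this code step by step.

Initialize: tally = 0
Entering loop: for idx in range(10):
After iteration 1: idx = 0, tally = 0
After iteration 2: idx = 1, tally = 1
After iteration 3: idx = 2, tally = 3
After iteration 4: idx = 3, tally = 6
After iteration 5: idx = 4, tally = 10
After iteration 6: idx = 5, tally = 15
After iteration 7: idx = 6, tally = 21
After iteration 8: idx = 7, tally = 28
After iteration 9: idx = 8, tally = 36
After iteration 10: idx = 9, tally = 45
Loop ends.

Final answer: 45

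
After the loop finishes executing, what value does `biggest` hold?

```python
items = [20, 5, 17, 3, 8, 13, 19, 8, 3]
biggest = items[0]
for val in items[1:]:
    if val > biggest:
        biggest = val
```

Let's trace through this code step by step.

Initialize: items = [20, 5, 17, 3, 8, 13, 19, 8, 3]
Initialize: biggest = 20
Entering loop: for val in items[1:]:
After iteration 1: val = 5, biggest = 20
After iteration 2: val = 17, biggest = 20
After iteration 3: val = 3, biggest = 20
After iteration 4: val = 8, biggest = 20
After iteration 5: val = 13, biggest = 20
After iteration 6: val = 19, biggest = 20
After iteration 7: val = 8, biggest = 20
After iteration 8: val = 3, biggest = 20
Loop ends.

Final answer: 20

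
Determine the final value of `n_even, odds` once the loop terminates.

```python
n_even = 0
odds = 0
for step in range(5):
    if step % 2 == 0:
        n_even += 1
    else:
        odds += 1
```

Let's trace through this code step by step.

Initialize: n_even = 0
Initialize: odds = 0
Entering loop: for step in range(5):
After iteration 1: step = 0, n_even = 1, odds = 0
After iteration 2: step = 1, n_even = 1, odds = 1
After iteration 3: step = 2, n_even = 2, odds = 1
After iteration 4: step = 3, n_even = 2, odds = 2
After iteration 5: step = 4, n_even = 3, odds = 2
Loop ends.

Final answer: 3, 2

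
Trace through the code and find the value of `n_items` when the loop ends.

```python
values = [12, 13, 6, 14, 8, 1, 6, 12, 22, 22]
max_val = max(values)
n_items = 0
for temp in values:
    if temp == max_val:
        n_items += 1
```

Let's trace through this code step by step.

Initialize: values = [12, 13, 6, 14, 8, 1, 6, 12, 22, 22]
Initialize: max_val = 22
Initialize: n_items = 0
Entering loop: for temp in values:
After iteration 1: temp = 12, n_items = 0
After iteration 2: temp = 13, n_items = 0
After iteration 3: temp = 6, n_items = 0
After iteration 4: temp = 14, n_items = 0
After iteration 5: temp = 8, n_items = 0
After iteration 6: temp = 1, n_items = 0
After iteration 7: temp = 6, n_items = 0
After iteration 8: temp = 12, n_items = 0
After iteration 9: temp = 22, n_items = 1
After iteration 10: temp = 22, n_items = 2
Loop ends.

Final answer: 2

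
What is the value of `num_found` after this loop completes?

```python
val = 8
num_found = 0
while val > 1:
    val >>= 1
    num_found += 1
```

Let's trace through this code step by step.

Initialize: val = 8
Initialize: num_found = 0
Entering loop: while val > 1:
After iteration 1: val = 4, num_found = 1
After iteration 2: val = 2, num_found = 2
After iteration 3: val = 1, num_found = 3
Loop ends.

Final answer: 3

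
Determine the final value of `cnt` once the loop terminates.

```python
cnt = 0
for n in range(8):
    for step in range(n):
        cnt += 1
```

Let's trace through this code step by step.

Initialize: cnt = 0
Entering loop: for n in range(8):
After iteration 1: n = 0, cnt = 0
After iteration 2: n = 1, cnt = 1, step = 0
After iteration 3: n = 2, cnt = 3, step = 1
After iteration 4: n = 3, cnt = 6, step = 2
After iteration 5: n = 4, cnt = 10, step = 3
After iteration 6: n = 5, cnt = 15, step = 4
After iteration 7: n = 6, cnt = 21, step = 5
After iteration 8: n = 7, cnt = 28, step = 6
Loop ends.

Final answer: 28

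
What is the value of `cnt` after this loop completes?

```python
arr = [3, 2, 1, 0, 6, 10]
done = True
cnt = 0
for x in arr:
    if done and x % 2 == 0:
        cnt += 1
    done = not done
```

Let's trace through this code step by step.

Initialize: arr = [3, 2, 1, 0, 6, 10]
Initialize: done = True
Initialize: cnt = 0
Entering loop: for x in arr:
After iteration 1: x = 3, done = False, cnt = 0
After iteration 2: x = 2, done = True, cnt = 0
After iteration 3: x = 1, done = False, cnt = 0
After iteration 4: x = 0, done = True, cnt = 0
After iteration 5: x = 6, done = False, cnt = 1
After iteration 6: x = 10, done = True, cnt = 1
Loop ends.

Final answer: 1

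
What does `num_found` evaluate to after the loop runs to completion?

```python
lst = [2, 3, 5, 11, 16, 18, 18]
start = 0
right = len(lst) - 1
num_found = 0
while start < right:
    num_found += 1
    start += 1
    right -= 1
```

Let's trace through this code step by step.

Initialize: lst = [2, 3, 5, 11, 16, 18, 18]
Initialize: start = 0
Initialize: right = 6
Initialize: num_found = 0
Entering loop: while start < right:
After iteration 1: start = 1, right = 5, num_found = 1
After iteration 2: start = 2, right = 4, num_found = 2
After iteration 3: start = 3, right = 3, num_found = 3
Loop ends.

Final answer: 3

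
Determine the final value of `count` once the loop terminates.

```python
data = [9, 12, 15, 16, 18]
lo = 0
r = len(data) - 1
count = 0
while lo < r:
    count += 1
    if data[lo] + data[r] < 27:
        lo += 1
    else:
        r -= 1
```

Let's trace through this code step by step.

Initialize: data = [9, 12, 15, 16, 18]
Initialize: lo = 0
Initialize: r = 4
Initialize: count = 0
Entering loop: while lo < r:
After iteration 1: lo = 0, r = 3, count = 1
After iteration 2: lo = 1, r = 3, count = 2
After iteration 3: lo = 1, r = 2, count = 3
After iteration 4: lo = 1, r = 1, count = 4
Loop ends.

Final answer: 4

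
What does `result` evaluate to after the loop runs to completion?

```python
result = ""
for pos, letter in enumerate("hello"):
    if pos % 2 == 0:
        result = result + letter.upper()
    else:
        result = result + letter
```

Let's trace through this code step by step.

Initialize: result = ''
Entering loop: for pos, letter in enumerate("hello"):
After iteration 1: pos = 0, letter = 'h', result = 'H'
After iteration 2: pos = 1, letter = 'e', result = 'He'
After iteration 3: pos = 2, letter = 'l', result = 'HeL'
After iteration 4: pos = 3, letter = 'l', result = 'HeLl'
After iteration 5: pos = 4, letter = 'o', result = 'HeLlO'
Loop ends.

Final answer: 'HeLlO'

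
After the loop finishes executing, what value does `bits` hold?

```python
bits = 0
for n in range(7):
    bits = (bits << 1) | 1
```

Let's trace through this code step by step.

Initialize: bits = 0
Entering loop: for n in range(7):
After iteration 1: n = 0, bits = 1
After iteration 2: n = 1, bits = 3
After iteration 3: n = 2, bits = 7
After iteration 4: n = 3, bits = 15
After iteration 5: n = 4, bits = 31
After iteration 6: n = 5, bits = 63
After iteration 7: n = 6, bits = 127
Loop ends.

Final answer: 127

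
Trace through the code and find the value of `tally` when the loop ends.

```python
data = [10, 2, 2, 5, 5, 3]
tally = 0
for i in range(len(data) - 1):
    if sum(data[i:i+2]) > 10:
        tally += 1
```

Let's trace through this code step by step.

Initialize: data = [10, 2, 2, 5, 5, 3]
Initialize: tally = 0
Entering loop: for i in range(len(data) - 1):
After iteration 1: i = 0, tally = 1
After iteration 2: i = 1, tally = 1
After iteration 3: i = 2, tally = 1
After iteration 4: i = 3, tally = 1
After iteration 5: i = 4, tally = 1
Loop ends.

Final answer: 1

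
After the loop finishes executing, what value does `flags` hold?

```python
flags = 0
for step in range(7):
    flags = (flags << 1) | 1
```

Let's trace through this code step by step.

Initialize: flags = 0
Entering loop: for step in range(7):
After iteration 1: step = 0, flags = 1
After iteration 2: step = 1, flags = 3
After iteration 3: step = 2, flags = 7
After iteration 4: step = 3, flags = 15
After iteration 5: step = 4, flags = 31
After iteration 6: step = 5, flags = 63
After iteration 7: step = 6, flags = 127
Loop ends.

Final answer: 127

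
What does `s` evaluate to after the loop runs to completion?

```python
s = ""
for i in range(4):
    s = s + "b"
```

Let's trace through this code step by step.

Initialize: s = ''
Entering loop: for i in range(4):
After iteration 1: i = 0, s = 'b'
After iteration 2: i = 1, s = 'bb'
After iteration 3: i = 2, s = 'bbb'
After iteration 4: i = 3, s = 'bbbb'
Loop ends.

Final answer: 'bbbb'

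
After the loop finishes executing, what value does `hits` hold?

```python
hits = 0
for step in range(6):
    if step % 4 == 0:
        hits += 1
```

Let's trace through this code step by step.

Initialize: hits = 0
Entering loop: for step in range(6):
After iteration 1: step = 0, hits = 1
After iteration 2: step = 1, hits = 1
After iteration 3: step = 2, hits = 1
After iteration 4: step = 3, hits = 1
After iteration 5: step = 4, hits = 2
After iteration 6: step = 5, hits = 2
Loop ends.

Final answer: 2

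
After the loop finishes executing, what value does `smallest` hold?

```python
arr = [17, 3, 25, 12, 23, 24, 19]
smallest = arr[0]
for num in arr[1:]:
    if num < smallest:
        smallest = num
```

Let's trace through this code step by step.

Initialize: arr = [17, 3, 25, 12, 23, 24, 19]
Initialize: smallest = 17
Entering loop: for num in arr[1:]:
After iteration 1: num = 3, smallest = 3
After iteration 2: num = 25, smallest = 3
After iteration 3: num = 12, smallest = 3
After iteration 4: num = 23, smallest = 3
After iteration 5: num = 24, smallest = 3
After iteration 6: num = 19, smallest = 3
Loop ends.

Final answer: 3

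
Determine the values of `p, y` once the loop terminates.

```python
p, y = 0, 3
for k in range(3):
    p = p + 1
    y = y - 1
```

Let's trace through this code step by step.

Initialize: p = 0
Initialize: y = 3
Entering loop: for k in range(3):
After iteration 1: k = 0, p = 1, y = 2
After iteration 2: k = 1, p = 2, y = 1
After iteration 3: k = 2, p = 3, y = 0
Loop ends.

Final answer: 3, 0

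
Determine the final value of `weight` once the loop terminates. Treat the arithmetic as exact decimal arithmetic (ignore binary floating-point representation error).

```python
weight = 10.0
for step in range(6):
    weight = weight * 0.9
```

Let's trace through this code step by step.

Initialize: weight = 10.0
Entering loop: for step in range(6):
After iteration 1: step = 0, weight = 9.0
After iteration 2: step = 1, weight = 8.1
After iteration 3: step = 2, weight = 7.29
After iteration 4: step = 3, weight = 6.561
After iteration 5: step = 4, weight = 5.9049
After iteration 6: step = 5, weight = 5.31441
Loop ends.

Final answer: 5.31441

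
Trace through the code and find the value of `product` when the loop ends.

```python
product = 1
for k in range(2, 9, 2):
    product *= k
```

Let's trace through this code step by step.

Initialize: product = 1
Entering loop: for k in range(2, 9, 2):
After iteration 1: k = 2, product = 2
After iteration 2: k = 4, product = 8
After iteration 3: k = 6, product = 48
After iteration 4: k = 8, product = 384
Loop ends.

Final answer: 384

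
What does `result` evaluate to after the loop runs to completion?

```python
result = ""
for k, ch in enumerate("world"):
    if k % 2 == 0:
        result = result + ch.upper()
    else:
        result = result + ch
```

Let's trace through this code step by step.

Initialize: result = ''
Entering loop: for k, ch in enumerate("world"):
After iteration 1: k = 0, ch = 'w', result = 'W'
After iteration 2: k = 1, ch = 'o', result = 'Wo'
After iteration 3: k = 2, ch = 'r', result = 'WoR'
After iteration 4: k = 3, ch = 'l', result = 'WoRl'
After iteration 5: k = 4, ch = 'd', result = 'WoRlD'
Loop ends.

Final answer: 'WoRlD'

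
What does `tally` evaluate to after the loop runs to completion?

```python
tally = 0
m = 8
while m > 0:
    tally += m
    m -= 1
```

Let's trace through this code step by step.

Initialize: tally = 0
Initialize: m = 8
Entering loop: while m > 0:
After iteration 1: tally = 8, m = 7
After iteration 2: tally = 15, m = 6
After iteration 3: tally = 21, m = 5
After iteration 4: tally = 26, m = 4
After iteration 5: tally = 30, m = 3
After iteration 6: tally = 33, m = 2
After iteration 7: tally = 35, m = 1
After iteration 8: tally = 36, m = 0
Loop ends.

Final answer: 36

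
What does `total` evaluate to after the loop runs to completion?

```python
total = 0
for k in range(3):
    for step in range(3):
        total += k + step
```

Let's trace through this code step by step.

Initialize: total = 0
Entering loop: for k in range(3):
After iteration 1: k = 0, total = 3
After iteration 2: k = 1, total = 9
After iteration 3: k = 2, total = 18
Loop ends.

Final answer: 18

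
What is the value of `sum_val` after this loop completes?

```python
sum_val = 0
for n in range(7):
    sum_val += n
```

Let's trace through this code step by step.

Initialize: sum_val = 0
Entering loop: for n in range(7):
After iteration 1: n = 0, sum_val = 0
After iteration 2: n = 1, sum_val = 1
After iteration 3: n = 2, sum_val = 3
After iteration 4: n = 3, sum_val = 6
After iteration 5: n = 4, sum_val = 10
After iteration 6: n = 5, sum_val = 15
After iteration 7: n = 6, sum_val = 21
Loop ends.

Final answer: 21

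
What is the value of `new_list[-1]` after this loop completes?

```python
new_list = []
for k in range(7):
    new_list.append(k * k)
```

Let's trace through this code step by step.

Initialize: new_list = []
Entering loop: for k in range(7):
After iteration 1: k = 0, new_list = [0]
After iteration 2: k = 1, new_list = [0, 1]
After iteration 3: k = 2, new_list = [0, 1, 4]
After iteration 4: k = 3, new_list = [0, 1, 4, 9]
After iteration 5: k = 4, new_list = [0, 1, 4, 9, 16]
After iteration 6: k = 5, new_list = [0, 1, 4, 9, 16, 25]
After iteration 7: k = 6, new_list = [0, 1, 4, 9, 16, 25, 36]
Loop ends.
new_list[-1] = 36

Final answer: 36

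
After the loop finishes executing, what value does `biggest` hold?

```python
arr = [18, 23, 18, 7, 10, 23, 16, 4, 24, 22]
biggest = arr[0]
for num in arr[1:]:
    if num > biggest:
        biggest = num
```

Let's trace through this code step by step.

Initialize: arr = [18, 23, 18, 7, 10, 23, 16, 4, 24, 22]
Initialize: biggest = 18
Entering loop: for num in arr[1:]:
After iteration 1: num = 23, biggest = 23
After iteration 2: num = 18, biggest = 23
After iteration 3: num = 7, biggest = 23
After iteration 4: num = 10, biggest = 23
After iteration 5: num = 23, biggest = 23
After iteration 6: num = 16, biggest = 23
After iteration 7: num = 4, biggest = 23
After iteration 8: num = 24, biggest = 24
After iteration 9: num = 22, biggest = 24
Loop ends.

Final answer: 24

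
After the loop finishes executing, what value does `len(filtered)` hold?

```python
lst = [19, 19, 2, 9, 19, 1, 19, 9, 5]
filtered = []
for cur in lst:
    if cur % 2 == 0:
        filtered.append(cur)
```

Let's trace through this code step by step.

Initialize: lst = [19, 19, 2, 9, 19, 1, 19, 9, 5]
Initialize: filtered = []
Entering loop: for cur in lst:
After iteration 1: cur = 19, filtered = []
After iteration 2: cur = 19, filtered = []
After iteration 3: cur = 2, filtered = [2]
After iteration 4: cur = 9, filtered = [2]
After iteration 5: cur = 19, filtered = [2]
After iteration 6: cur = 1, filtered = [2]
After iteration 7: cur = 19, filtered = [2]
After iteration 8: cur = 9, filtered = [2]
After iteration 9: cur = 5, filtered = [2]
Loop ends.
len(filtered) = 1

Final answer: 1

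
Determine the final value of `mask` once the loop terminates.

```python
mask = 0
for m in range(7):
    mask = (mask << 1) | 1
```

Let's trace through this code step by step.

Initialize: mask = 0
Entering loop: for m in range(7):
After iteration 1: m = 0, mask = 1
After iteration 2: m = 1, mask = 3
After iteration 3: m = 2, mask = 7
After iteration 4: m = 3, mask = 15
After iteration 5: m = 4, mask = 31
After iteration 6: m = 5, mask = 63
After iteration 7: m = 6, mask = 127
Loop ends.

Final answer: 127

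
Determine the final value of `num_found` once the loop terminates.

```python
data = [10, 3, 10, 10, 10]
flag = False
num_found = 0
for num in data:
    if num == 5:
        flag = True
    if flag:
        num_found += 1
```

Let's trace through this code step by step.

Initialize: data = [10, 3, 10, 10, 10]
Initialize: flag = False
Initialize: num_found = 0
Entering loop: for num in data:
After iteration 1: num = 10, num_found = 0
After iteration 2: num = 3, num_found = 0
After iteration 3: num = 10, num_found = 0
After iteration 4: num = 10, num_found = 0
After iteration 5: num = 10, num_found = 0
Loop ends.

Final answer: 0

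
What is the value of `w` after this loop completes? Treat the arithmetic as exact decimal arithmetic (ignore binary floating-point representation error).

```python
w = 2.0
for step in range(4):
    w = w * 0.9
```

Let's trace through this code step by step.

Initialize: w = 2.0
Entering loop: for step in range(4):
After iteration 1: step = 0, w = 1.8
After iteration 2: step = 1, w = 1.62
After iteration 3: step = 2, w = 1.458
After iteration 4: step = 3, w = 1.3122
Loop ends.

Final answer: 1.3122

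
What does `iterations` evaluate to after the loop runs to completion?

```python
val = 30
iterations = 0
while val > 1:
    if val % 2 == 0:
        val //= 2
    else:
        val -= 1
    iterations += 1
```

Let's trace through this code step by step.

Initialize: val = 30
Initialize: iterations = 0
Entering loop: while val > 1:
After iteration 1: val = 15, iterations = 1
After iteration 2: val = 14, iterations = 2
After iteration 3: val = 7, iterations = 3
After iteration 4: val = 6, iterations = 4
After iteration 5: val = 3, iterations = 5
After iteration 6: val = 2, iterations = 6
After iteration 7: val = 1, iterations = 7
Loop ends.

Final answer: 7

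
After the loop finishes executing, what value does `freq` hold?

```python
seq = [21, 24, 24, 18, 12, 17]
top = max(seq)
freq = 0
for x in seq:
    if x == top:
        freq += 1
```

Let's trace through this code step by step.

Initialize: seq = [21, 24, 24, 18, 12, 17]
Initialize: top = 24
Initialize: freq = 0
Entering loop: for x in seq:
After iteration 1: x = 21, freq = 0
After iteration 2: x = 24, freq = 1
After iteration 3: x = 24, freq = 2
After iteration 4: x = 18, freq = 2
After iteration 5: x = 12, freq = 2
After iteration 6: x = 17, freq = 2
Loop ends.

Final answer: 2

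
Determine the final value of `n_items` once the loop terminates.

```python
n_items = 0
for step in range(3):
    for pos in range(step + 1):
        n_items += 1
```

Let's trace through this code step by step.

Initialize: n_items = 0
Entering loop: for step in range(3):
After iteration 1: step = 0, n_items = 1, pos = 0
After iteration 2: step = 1, n_items = 3, pos = 1
After iteration 3: step = 2, n_items = 6, pos = 2
Loop ends.

Final answer: 6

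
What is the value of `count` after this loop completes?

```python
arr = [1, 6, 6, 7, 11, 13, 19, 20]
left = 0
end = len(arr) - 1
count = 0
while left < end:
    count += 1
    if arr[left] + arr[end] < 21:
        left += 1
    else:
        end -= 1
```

Let's trace through this code step by step.

Initialize: arr = [1, 6, 6, 7, 11, 13, 19, 20]
Initialize: left = 0
Initialize: end = 7
Initialize: count = 0
Entering loop: while left < end:
After iteration 1: left = 0, end = 6, count = 1
After iteration 2: left = 1, end = 6, count = 2
After iteration 3: left = 1, end = 5, count = 3
After iteration 4: left = 2, end = 5, count = 4
After iteration 5: left = 3, end = 5, count = 5
After iteration 6: left = 4, end = 5, count = 6
After iteration 7: left = 4, end = 4, count = 7
Loop ends.

Final answer: 7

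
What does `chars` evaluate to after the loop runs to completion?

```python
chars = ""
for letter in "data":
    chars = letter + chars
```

Let's trace through this code step by step.

Initialize: chars = ''
Entering loop: for letter in "data":
After iteration 1: letter = 'd', chars = 'd'
After iteration 2: letter = 'a', chars = 'ad'
After iteration 3: letter = 't', chars = 'tad'
After iteration 4: letter = 'a', chars = 'atad'
Loop ends.

Final answer: 'atad'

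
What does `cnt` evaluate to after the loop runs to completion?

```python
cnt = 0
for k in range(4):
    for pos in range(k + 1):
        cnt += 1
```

Let's trace through this code step by step.

Initialize: cnt = 0
Entering loop: for k in range(4):
After iteration 1: k = 0, cnt = 1, pos = 0
After iteration 2: k = 1, cnt = 3, pos = 1
After iteration 3: k = 2, cnt = 6, pos = 2
After iteration 4: k = 3, cnt = 10, pos = 3
Loop ends.

Final answer: 10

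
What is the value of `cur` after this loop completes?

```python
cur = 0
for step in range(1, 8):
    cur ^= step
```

Let's trace through this code step by step.

Initialize: cur = 0
Entering loop: for step in range(1, 8):
After iteration 1: step = 1, cur = 1
After iteration 2: step = 2, cur = 3
After iteration 3: step = 3, cur = 0
After iteration 4: step = 4, cur = 4
After iteration 5: step = 5, cur = 1
After iteration 6: step = 6, cur = 7
After iteration 7: step = 7, cur = 0
Loop ends.

Final answer: 0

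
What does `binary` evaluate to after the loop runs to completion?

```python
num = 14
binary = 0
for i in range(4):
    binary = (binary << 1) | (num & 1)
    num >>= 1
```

Let's trace through this code step by step.

Initialize: num = 14
Initialize: binary = 0
Entering loop: for i in range(4):
After iteration 1: i = 0, num = 7, binary = 0
After iteration 2: i = 1, num = 3, binary = 1
After iteration 3: i = 2, num = 1, binary = 3
After iteration 4: i = 3, num = 0, binary = 7
Loop ends.

Final answer: 7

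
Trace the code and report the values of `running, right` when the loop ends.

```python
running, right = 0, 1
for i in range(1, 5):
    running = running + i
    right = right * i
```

Let's trace through this code step by step.

Initialize: running = 0
Initialize: right = 1
Entering loop: for i in range(1, 5):
After iteration 1: i = 1, running = 1, right = 1
After iteration 2: i = 2, running = 3, right = 2
After iteration 3: i = 3, running = 6, right = 6
After iteration 4: i = 4, running = 10, right = 24
Loop ends.

Final answer: 10, 24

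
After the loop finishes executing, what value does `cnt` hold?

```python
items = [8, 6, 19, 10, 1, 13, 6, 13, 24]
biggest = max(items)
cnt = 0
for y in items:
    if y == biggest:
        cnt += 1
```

Let's trace through this code step by step.

Initialize: items = [8, 6, 19, 10, 1, 13, 6, 13, 24]
Initialize: biggest = 24
Initialize: cnt = 0
Entering loop: for y in items:
After iteration 1: y = 8, cnt = 0
After iteration 2: y = 6, cnt = 0
After iteration 3: y = 19, cnt = 0
After iteration 4: y = 10, cnt = 0
After iteration 5: y = 1, cnt = 0
After iteration 6: y = 13, cnt = 0
After iteration 7: y = 6, cnt = 0
After iteration 8: y = 13, cnt = 0
After iteration 9: y = 24, cnt = 1
Loop ends.

Final answer: 1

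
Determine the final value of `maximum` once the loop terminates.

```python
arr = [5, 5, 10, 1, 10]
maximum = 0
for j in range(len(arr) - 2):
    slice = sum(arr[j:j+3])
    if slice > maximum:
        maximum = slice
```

Let's trace through this code step by step.

Initialize: arr = [5, 5, 10, 1, 10]
Initialize: maximum = 0
Entering loop: for j in range(len(arr) - 2):
After iteration 1: j = 0, maximum = 20, slice = 20
After iteration 2: j = 1, maximum = 20, slice = 16
After iteration 3: j = 2, maximum = 21, slice = 21
Loop ends.

Final answer: 21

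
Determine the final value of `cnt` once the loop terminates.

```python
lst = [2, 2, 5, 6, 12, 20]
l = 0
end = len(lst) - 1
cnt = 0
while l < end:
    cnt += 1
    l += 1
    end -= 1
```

Let's trace through this code step by step.

Initialize: lst = [2, 2, 5, 6, 12, 20]
Initialize: l = 0
Initialize: end = 5
Initialize: cnt = 0
Entering loop: while l < end:
After iteration 1: l = 1, end = 4, cnt = 1
After iteration 2: l = 2, end = 3, cnt = 2
After iteration 3: l = 3, end = 2, cnt = 3
Loop ends.

Final answer: 3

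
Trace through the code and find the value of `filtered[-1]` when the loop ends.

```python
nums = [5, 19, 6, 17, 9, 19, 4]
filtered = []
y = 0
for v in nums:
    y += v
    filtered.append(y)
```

Let's trace through this code step by step.

Initialize: nums = [5, 19, 6, 17, 9, 19, 4]
Initialize: filtered = []
Initialize: y = 0
Entering loop: for v in nums:
After iteration 1: v = 5, filtered = [5], y = 5
After iteration 2: v = 19, filtered = [5, 24], y = 24
After iteration 3: v = 6, filtered = [5, 24, 30], y = 30
After iteration 4: v = 17, filtered = [5, 24, 30, 47], y = 47
After iteration 5: v = 9, filtered = [5, 24, 30, 47, 56], y = 56
After iteration 6: v = 19, filtered = [5, 24, 30, 47, 56, 75], y = 75
After iteration 7: v = 4, filtered = [5, 24, 30, 47, 56, 75, 79], y = 79
Loop ends.
filtered[-1] = 79

Final answer: 79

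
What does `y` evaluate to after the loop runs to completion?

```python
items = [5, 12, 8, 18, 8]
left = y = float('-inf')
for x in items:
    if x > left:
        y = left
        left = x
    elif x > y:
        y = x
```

Let's trace through this code step by step.

Initialize: items = [5, 12, 8, 18, 8]
Initialize: left = -inf
Initialize: y = -inf
Entering loop: for x in items:
After iteration 1: x = 5, left = 5, y = -inf
After iteration 2: x = 12, left = 12, y = 5
After iteration 3: x = 8, left = 12, y = 8
After iteration 4: x = 18, left = 18, y = 12
After iteration 5: x = 8, left = 18, y = 12
Loop ends.

Final answer: 12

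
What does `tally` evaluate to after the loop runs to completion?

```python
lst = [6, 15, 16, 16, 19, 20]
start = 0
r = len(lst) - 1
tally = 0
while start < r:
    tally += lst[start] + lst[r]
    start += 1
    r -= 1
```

Let's trace through this code step by step.

Initialize: lst = [6, 15, 16, 16, 19, 20]
Initialize: start = 0
Initialize: r = 5
Initialize: tally = 0
Entering loop: while start < r:
After iteration 1: start = 1, r = 4, tally = 26
After iteration 2: start = 2, r = 3, tally = 60
After iteration 3: start = 3, r = 2, tally = 92
Loop ends.

Final answer: 92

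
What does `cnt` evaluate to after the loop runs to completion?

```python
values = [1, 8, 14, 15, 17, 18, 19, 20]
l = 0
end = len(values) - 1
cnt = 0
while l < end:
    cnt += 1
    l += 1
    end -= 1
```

Let's trace through this code step by step.

Initialize: values = [1, 8, 14, 15, 17, 18, 19, 20]
Initialize: l = 0
Initialize: end = 7
Initialize: cnt = 0
Entering loop: while l < end:
After iteration 1: l = 1, end = 6, cnt = 1
After iteration 2: l = 2, end = 5, cnt = 2
After iteration 3: l = 3, end = 4, cnt = 3
After iteration 4: l = 4, end = 3, cnt = 4
Loop ends.

Final answer: 4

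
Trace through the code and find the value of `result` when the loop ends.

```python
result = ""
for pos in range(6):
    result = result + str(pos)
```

Let's trace through this code step by step.

Initialize: result = ''
Entering loop: for pos in range(6):
After iteration 1: pos = 0, result = '0'
After iteration 2: pos = 1, result = '01'
After iteration 3: pos = 2, result = '012'
After iteration 4: pos = 3, result = '0123'
After iteration 5: pos = 4, result = '01234'
After iteration 6: pos = 5, result = '012345'
Loop ends.

Final answer: '012345'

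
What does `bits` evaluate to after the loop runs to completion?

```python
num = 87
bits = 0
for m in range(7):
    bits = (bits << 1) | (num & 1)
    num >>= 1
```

Let's trace through this code step by step.

Initialize: num = 87
Initialize: bits = 0
Entering loop: for m in range(7):
After iteration 1: m = 0, num = 43, bits = 1
After iteration 2: m = 1, num = 21, bits = 3
After iteration 3: m = 2, num = 10, bits = 7
After iteration 4: m = 3, num = 5, bits = 14
After iteration 5: m = 4, num = 2, bits = 29
After iteration 6: m = 5, num = 1, bits = 58
After iteration 7: m = 6, num = 0, bits = 117
Loop ends.

Final answer: 117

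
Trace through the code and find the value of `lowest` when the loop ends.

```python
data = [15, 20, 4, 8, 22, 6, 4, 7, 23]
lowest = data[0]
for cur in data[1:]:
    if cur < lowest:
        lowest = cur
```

Let's trace through this code step by step.

Initialize: data = [15, 20, 4, 8, 22, 6, 4, 7, 23]
Initialize: lowest = 15
Entering loop: for cur in data[1:]:
After iteration 1: cur = 20, lowest = 15
After iteration 2: cur = 4, lowest = 4
After iteration 3: cur = 8, lowest = 4
After iteration 4: cur = 22, lowest = 4
After iteration 5: cur = 6, lowest = 4
After iteration 6: cur = 4, lowest = 4
After iteration 7: cur = 7, lowest = 4
After iteration 8: cur = 23, lowest = 4
Loop ends.

Final answer: 4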